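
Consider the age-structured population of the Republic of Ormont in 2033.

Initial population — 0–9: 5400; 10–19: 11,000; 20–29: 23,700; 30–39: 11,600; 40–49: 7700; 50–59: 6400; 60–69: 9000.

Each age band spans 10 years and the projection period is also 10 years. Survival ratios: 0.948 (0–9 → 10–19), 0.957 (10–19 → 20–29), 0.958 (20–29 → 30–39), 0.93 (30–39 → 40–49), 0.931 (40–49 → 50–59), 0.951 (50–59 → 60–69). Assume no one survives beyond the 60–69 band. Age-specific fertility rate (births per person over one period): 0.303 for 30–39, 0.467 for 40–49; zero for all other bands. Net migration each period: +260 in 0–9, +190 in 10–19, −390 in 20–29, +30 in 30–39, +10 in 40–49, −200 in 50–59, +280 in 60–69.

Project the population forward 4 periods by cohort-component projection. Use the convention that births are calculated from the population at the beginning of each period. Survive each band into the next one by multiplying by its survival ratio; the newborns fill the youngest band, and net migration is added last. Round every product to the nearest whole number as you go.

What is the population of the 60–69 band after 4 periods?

After projecting period 1:
Births: 11600 × 0.303 = 3515 ; 7700 × 0.467 = 3596 — total 7111
10–19: 5400 × 0.948 = 5119
20–29: 11000 × 0.957 = 10527
30–39: 23700 × 0.958 = 22705
40–49: 11600 × 0.93 = 10788
50–59: 7700 × 0.931 = 7169
60–69: 6400 × 0.951 = 6086
Net migration: 0–9 + 260 → 7371; 10–19 + 190 → 5309; 20–29 − 390 → 10137; 30–39 + 30 → 22735; 40–49 + 10 → 10798; 50–59 − 200 → 6969; 60–69 + 280 → 6366
Population now: 0–9=7371, 10–19=5309, 20–29=10137, 30–39=22735, 40–49=10798, 50–59=6969, 60–69=6366
After projecting period 2:
Births: 22735 × 0.303 = 6889 ; 10798 × 0.467 = 5043 — total 11932
10–19: 7371 × 0.948 = 6988
20–29: 5309 × 0.957 = 5081
30–39: 10137 × 0.958 = 9711
40–49: 22735 × 0.93 = 21144
50–59: 10798 × 0.931 = 10053
60–69: 6969 × 0.951 = 6628
Net migration: 0–9 + 260 → 12192; 10–19 + 190 → 7178; 20–29 − 390 → 4691; 30–39 + 30 → 9741; 40–49 + 10 → 21154; 50–59 − 200 → 9853; 60–69 + 280 → 6908
Population now: 0–9=12192, 10–19=7178, 20–29=4691, 30–39=9741, 40–49=21154, 50–59=9853, 60–69=6908
After projecting period 3:
Births: 9741 × 0.303 = 2952 ; 21154 × 0.467 = 9879 — total 12831
10–19: 12192 × 0.948 = 11558
20–29: 7178 × 0.957 = 6869
30–39: 4691 × 0.958 = 4494
40–49: 9741 × 0.93 = 9059
50–59: 21154 × 0.931 = 19694
60–69: 9853 × 0.951 = 9370
Net migration: 0–9 + 260 → 13091; 10–19 + 190 → 11748; 20–29 − 390 → 6479; 30–39 + 30 → 4524; 40–49 + 10 → 9069; 50–59 − 200 → 19494; 60–69 + 280 → 9650
Population now: 0–9=13091, 10–19=11748, 20–29=6479, 30–39=4524, 40–49=9069, 50–59=19494, 60–69=9650
After projecting period 4:
Births: 4524 × 0.303 = 1371 ; 9069 × 0.467 = 4235 — total 5606
10–19: 13091 × 0.948 = 12410
20–29: 11748 × 0.957 = 11243
30–39: 6479 × 0.958 = 6207
40–49: 4524 × 0.93 = 4207
50–59: 9069 × 0.931 = 8443
60–69: 19494 × 0.951 = 18539
Net migration: 0–9 + 260 → 5866; 10–19 + 190 → 12600; 20–29 − 390 → 10853; 30–39 + 30 → 6237; 40–49 + 10 → 4217; 50–59 − 200 → 8243; 60–69 + 280 → 18819
Population now: 0–9=5866, 10–19=12600, 20–29=10853, 30–39=6237, 40–49=4217, 50–59=8243, 60–69=18819

18819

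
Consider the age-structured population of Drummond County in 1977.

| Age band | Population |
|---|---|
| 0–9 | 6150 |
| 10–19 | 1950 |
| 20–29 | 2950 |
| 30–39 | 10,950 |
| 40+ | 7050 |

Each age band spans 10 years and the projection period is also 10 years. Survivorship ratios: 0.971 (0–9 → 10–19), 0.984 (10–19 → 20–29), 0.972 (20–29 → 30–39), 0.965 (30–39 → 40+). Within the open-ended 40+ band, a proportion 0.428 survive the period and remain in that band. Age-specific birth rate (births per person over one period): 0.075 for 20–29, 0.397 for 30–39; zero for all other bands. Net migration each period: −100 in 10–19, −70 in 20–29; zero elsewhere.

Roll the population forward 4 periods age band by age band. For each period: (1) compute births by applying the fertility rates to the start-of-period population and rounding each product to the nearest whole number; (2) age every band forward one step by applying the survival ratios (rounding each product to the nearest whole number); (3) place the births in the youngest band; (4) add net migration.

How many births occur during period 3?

1141

(Bands numbered youngest = 1 to oldest = 5.)
Period 1:
Births: 2950 × 0.075 = 221 ; 10950 × 0.397 = 4347 → total 4568
Band 2: 6150 × 0.971 = 5972
Band 3: 1950 × 0.984 = 1919
Band 4: 2950 × 0.972 = 2867
Band 5: 10950 × 0.965 + 7050 × 0.428 = 10567 + 3017 = 13584
Net migration: Band 2 − 100 → 5872; Band 3 − 70 → 1849
→ [4568, 5872, 1849, 2867, 13584]
Period 2:
Births: 1849 × 0.075 = 139 ; 2867 × 0.397 = 1138 → total 1277
Band 2: 4568 × 0.971 = 4436
Band 3: 5872 × 0.984 = 5778
Band 4: 1849 × 0.972 = 1797
Band 5: 2867 × 0.965 + 13584 × 0.428 = 2767 + 5814 = 8581
Net migration: Band 2 − 100 → 4336; Band 3 − 70 → 5708
→ [1277, 4336, 5708, 1797, 8581]
Period 3:
Births: 5708 × 0.075 = 428 ; 1797 × 0.397 = 713 → total 1141
Band 2: 1277 × 0.971 = 1240
Band 3: 4336 × 0.984 = 4267
Band 4: 5708 × 0.972 = 5548
Band 5: 1797 × 0.965 + 8581 × 0.428 = 1734 + 3673 = 5407
Net migration: Band 2 − 100 → 1140; Band 3 − 70 → 4197
→ [1141, 1140, 4197, 5548, 5407]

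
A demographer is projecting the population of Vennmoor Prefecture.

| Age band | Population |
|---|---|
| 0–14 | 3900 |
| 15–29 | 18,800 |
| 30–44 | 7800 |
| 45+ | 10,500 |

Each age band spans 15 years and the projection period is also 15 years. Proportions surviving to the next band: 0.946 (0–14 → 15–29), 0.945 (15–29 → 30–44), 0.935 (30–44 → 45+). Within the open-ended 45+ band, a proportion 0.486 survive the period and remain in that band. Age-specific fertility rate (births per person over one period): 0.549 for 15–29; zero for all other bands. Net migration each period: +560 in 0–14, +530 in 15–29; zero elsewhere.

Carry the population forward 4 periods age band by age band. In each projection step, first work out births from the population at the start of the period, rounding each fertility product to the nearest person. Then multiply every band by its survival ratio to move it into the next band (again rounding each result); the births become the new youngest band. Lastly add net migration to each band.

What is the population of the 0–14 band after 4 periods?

— Period 1 —
Births: 18800 × 0.549 = 10321
15–29: 3900 × 0.946 = 3689
30–44: 18800 × 0.945 = 17766
45+: 7800 × 0.935 + 10500 × 0.486 = 7293 + 5103 = 12396
Net migration: 0–14 + 560 → 10881; 15–29 + 530 → 4219
Population now: 0–14=10881, 15–29=4219, 30–44=17766, 45+=12396
— Period 2 —
Births: 4219 × 0.549 = 2316
15–29: 10881 × 0.946 = 10293
30–44: 4219 × 0.945 = 3987
45+: 17766 × 0.935 + 12396 × 0.486 = 16611 + 6024 = 22635
Net migration: 0–14 + 560 → 2876; 15–29 + 530 → 10823
Population now: 0–14=2876, 15–29=10823, 30–44=3987, 45+=22635
— Period 3 —
Births: 10823 × 0.549 = 5942
15–29: 2876 × 0.946 = 2721
30–44: 10823 × 0.945 = 10228
45+: 3987 × 0.935 + 22635 × 0.486 = 3728 + 11001 = 14729
Net migration: 0–14 + 560 → 6502; 15–29 + 530 → 3251
Population now: 0–14=6502, 15–29=3251, 30–44=10228, 45+=14729
— Period 4 —
Births: 3251 × 0.549 = 1785
15–29: 6502 × 0.946 = 6151
30–44: 3251 × 0.945 = 3072
45+: 10228 × 0.935 + 14729 × 0.486 = 9563 + 7158 = 16721
Net migration: 0–14 + 560 → 2345; 15–29 + 530 → 6681
Population now: 0–14=2345, 15–29=6681, 30–44=3072, 45+=16721

2345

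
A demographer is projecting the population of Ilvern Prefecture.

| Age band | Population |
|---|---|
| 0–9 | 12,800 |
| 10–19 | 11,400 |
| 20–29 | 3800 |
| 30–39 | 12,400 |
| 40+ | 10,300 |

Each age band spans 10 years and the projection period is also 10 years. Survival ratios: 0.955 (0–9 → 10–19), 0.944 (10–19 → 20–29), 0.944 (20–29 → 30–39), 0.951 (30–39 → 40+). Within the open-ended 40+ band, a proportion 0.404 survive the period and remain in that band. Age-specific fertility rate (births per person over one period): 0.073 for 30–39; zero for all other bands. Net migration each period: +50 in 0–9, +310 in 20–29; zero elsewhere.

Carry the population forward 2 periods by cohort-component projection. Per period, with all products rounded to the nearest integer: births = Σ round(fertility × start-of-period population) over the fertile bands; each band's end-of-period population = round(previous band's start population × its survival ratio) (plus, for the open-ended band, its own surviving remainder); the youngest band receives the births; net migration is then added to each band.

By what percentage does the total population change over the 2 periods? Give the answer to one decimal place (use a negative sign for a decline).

Period 1.
Births: 12400 × 0.073 = 905
10–19: 12800 × 0.955 = 12224
20–29: 11400 × 0.944 = 10762
30–39: 3800 × 0.944 = 3587
40+: 12400 × 0.951 + 10300 × 0.404 = 11792 + 4161 = 15953
Net migration: 0–9 + 50 → 955; 20–29 + 310 → 11072
Giving 955 / 12224 / 11072 / 3587 / 15953.
Period 2.
Births: 3587 × 0.073 = 262
10–19: 955 × 0.955 = 912
20–29: 12224 × 0.944 = 11539
30–39: 11072 × 0.944 = 10452
40+: 3587 × 0.951 + 15953 × 0.404 = 3411 + 6445 = 9856
Net migration: 0–9 + 50 → 312; 20–29 + 310 → 11849
Giving 312 / 912 / 11849 / 10452 / 9856.
Total: 50700 → 33381; change = -17319; percentage change = -34.2%

-34.2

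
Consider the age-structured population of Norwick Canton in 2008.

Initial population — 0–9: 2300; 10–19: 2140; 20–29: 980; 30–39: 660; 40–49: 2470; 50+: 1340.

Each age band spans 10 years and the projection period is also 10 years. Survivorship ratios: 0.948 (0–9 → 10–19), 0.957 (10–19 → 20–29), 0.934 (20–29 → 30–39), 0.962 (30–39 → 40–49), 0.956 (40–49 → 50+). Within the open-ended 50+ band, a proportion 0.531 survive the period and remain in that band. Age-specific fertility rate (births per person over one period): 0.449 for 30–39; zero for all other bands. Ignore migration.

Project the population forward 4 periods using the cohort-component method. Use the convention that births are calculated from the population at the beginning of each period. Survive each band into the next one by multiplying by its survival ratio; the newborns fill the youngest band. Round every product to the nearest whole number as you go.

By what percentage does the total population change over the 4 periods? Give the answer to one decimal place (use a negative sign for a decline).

-29.0

Numbering the groups 1..6 from youngest to oldest:
Period 1:
Births: 660 * 0.449 = 296
Group 2: 2300 * 0.948 = 2180
Group 3: 2140 * 0.957 = 2048
Group 4: 980 * 0.934 = 915
Group 5: 660 * 0.962 = 635
Group 6: 2470 * 0.956 + 1340 * 0.531 = 2361 + 712 = 3073
→ [296, 2180, 2048, 915, 635, 3073]
Period 2:
Births: 915 * 0.449 = 411
Group 2: 296 * 0.948 = 281
Group 3: 2180 * 0.957 = 2086
Group 4: 2048 * 0.934 = 1913
Group 5: 915 * 0.962 = 880
Group 6: 635 * 0.956 + 3073 * 0.531 = 607 + 1632 = 2239
→ [411, 281, 2086, 1913, 880, 2239]
Period 3:
Births: 1913 * 0.449 = 859
Group 2: 411 * 0.948 = 390
Group 3: 281 * 0.957 = 269
Group 4: 2086 * 0.934 = 1948
Group 5: 1913 * 0.962 = 1840
Group 6: 880 * 0.956 + 2239 * 0.531 = 841 + 1189 = 2030
→ [859, 390, 269, 1948, 1840, 2030]
Period 4:
Births: 1948 * 0.449 = 875
Group 2: 859 * 0.948 = 814
Group 3: 390 * 0.957 = 373
Group 4: 269 * 0.934 = 251
Group 5: 1948 * 0.962 = 1874
Group 6: 1840 * 0.956 + 2030 * 0.531 = 1759 + 1078 = 2837
→ [875, 814, 373, 251, 1874, 2837]
Total: 9890 → 7024; change = -2866; percentage change = -29.0%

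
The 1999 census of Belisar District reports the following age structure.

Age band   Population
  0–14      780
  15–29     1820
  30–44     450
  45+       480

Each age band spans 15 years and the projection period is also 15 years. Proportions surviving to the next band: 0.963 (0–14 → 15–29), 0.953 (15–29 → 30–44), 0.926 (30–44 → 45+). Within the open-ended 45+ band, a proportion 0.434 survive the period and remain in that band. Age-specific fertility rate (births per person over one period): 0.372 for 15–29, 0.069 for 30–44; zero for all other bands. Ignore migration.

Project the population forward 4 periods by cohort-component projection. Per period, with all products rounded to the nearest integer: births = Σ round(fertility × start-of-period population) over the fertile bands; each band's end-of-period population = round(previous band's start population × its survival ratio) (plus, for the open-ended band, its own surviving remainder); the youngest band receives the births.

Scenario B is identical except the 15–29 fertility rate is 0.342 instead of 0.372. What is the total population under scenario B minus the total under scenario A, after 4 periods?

Numbering the groups 1..4 from youngest to oldest:
Period 1:
Births: 1820 × 0.372 = 677 ; 450 × 0.069 = 31 → total 708
Group 2: 780 × 0.963 = 751
Group 3: 1820 × 0.953 = 1734
Group 4: 450 × 0.926 + 480 × 0.434 = 417 + 208 = 625
Population now: 0–14=708, 15–29=751, 30–44=1734, 45+=625
Period 2:
Births: 751 × 0.372 = 279 ; 1734 × 0.069 = 120 → total 399
Group 2: 708 × 0.963 = 682
Group 3: 751 × 0.953 = 716
Group 4: 1734 × 0.926 + 625 × 0.434 = 1606 + 271 = 1877
Population now: 0–14=399, 15–29=682, 30–44=716, 45+=1877
Period 3:
Births: 682 × 0.372 = 254 ; 716 × 0.069 = 49 → total 303
Group 2: 399 × 0.963 = 384
Group 3: 682 × 0.953 = 650
Group 4: 716 × 0.926 + 1877 × 0.434 = 663 + 815 = 1478
Population now: 0–14=303, 15–29=384, 30–44=650, 45+=1478
Period 4:
Births: 384 × 0.372 = 143 ; 650 × 0.069 = 45 → total 188
Group 2: 303 × 0.963 = 292
Group 3: 384 × 0.953 = 366
Group 4: 650 × 0.926 + 1478 × 0.434 = 602 + 641 = 1243
Population now: 0–14=188, 15–29=292, 30–44=366, 45+=1243
Scenario A total after 4 periods: 2089
Scenario B projection —
Period 1:
Births: 1820 × 0.342 = 622 ; 450 × 0.069 = 31 → total 653
Group 2: 780 × 0.963 = 751
Group 3: 1820 × 0.953 = 1734
Group 4: 450 × 0.926 + 480 × 0.434 = 417 + 208 = 625
Population now: 0–14=653, 15–29=751, 30–44=1734, 45+=625
Period 2:
Births: 751 × 0.342 = 257 ; 1734 × 0.069 = 120 → total 377
Group 2: 653 × 0.963 = 629
Group 3: 751 × 0.953 = 716
Group 4: 1734 × 0.926 + 625 × 0.434 = 1606 + 271 = 1877
Population now: 0–14=377, 15–29=629, 30–44=716, 45+=1877
Period 3:
Births: 629 × 0.342 = 215 ; 716 × 0.069 = 49 → total 264
Group 2: 377 × 0.963 = 363
Group 3: 629 × 0.953 = 599
Group 4: 716 × 0.926 + 1877 × 0.434 = 663 + 815 = 1478
Population now: 0–14=264, 15–29=363, 30–44=599, 45+=1478
Period 4:
Births: 363 × 0.342 = 124 ; 599 × 0.069 = 41 → total 165
Group 2: 264 × 0.963 = 254
Group 3: 363 × 0.953 = 346
Group 4: 599 × 0.926 + 1478 × 0.434 = 555 + 641 = 1196
Population now: 0–14=165, 15–29=254, 30–44=346, 45+=1196
Scenario B total after 4 periods: 1961
Difference B − A = 1961 − 2089 = -128

-128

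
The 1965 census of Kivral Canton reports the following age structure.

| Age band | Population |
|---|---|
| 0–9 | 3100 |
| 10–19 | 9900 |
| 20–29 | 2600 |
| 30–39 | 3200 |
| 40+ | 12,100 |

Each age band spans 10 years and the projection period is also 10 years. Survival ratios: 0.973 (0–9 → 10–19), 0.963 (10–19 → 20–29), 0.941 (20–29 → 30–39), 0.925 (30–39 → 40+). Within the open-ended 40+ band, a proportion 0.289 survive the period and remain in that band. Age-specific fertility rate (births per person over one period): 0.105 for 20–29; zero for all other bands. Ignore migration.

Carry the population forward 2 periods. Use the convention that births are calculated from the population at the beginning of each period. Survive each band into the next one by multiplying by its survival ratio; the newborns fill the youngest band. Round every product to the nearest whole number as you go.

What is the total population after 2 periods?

Numbering the bands 1..5 from youngest to oldest:
— Period 1 —
Births: 2600 × 0.105 = 273
Band 2: 3100 × 0.973 = 3016
Band 3: 9900 × 0.963 = 9534
Band 4: 2600 × 0.941 = 2447
Band 5: 3200 × 0.925 + 12100 × 0.289 = 2960 + 3497 = 6457
End of period: [273, 3016, 9534, 2447, 6457]
— Period 2 —
Births: 9534 × 0.105 = 1001
Band 2: 273 × 0.973 = 266
Band 3: 3016 × 0.963 = 2904
Band 4: 9534 × 0.941 = 8971
Band 5: 2447 × 0.925 + 6457 × 0.289 = 2263 + 1866 = 4129
End of period: [1001, 266, 2904, 8971, 4129]
Total after period 2: 1001 + 266 + 2904 + 8971 + 4129 = 17271

17271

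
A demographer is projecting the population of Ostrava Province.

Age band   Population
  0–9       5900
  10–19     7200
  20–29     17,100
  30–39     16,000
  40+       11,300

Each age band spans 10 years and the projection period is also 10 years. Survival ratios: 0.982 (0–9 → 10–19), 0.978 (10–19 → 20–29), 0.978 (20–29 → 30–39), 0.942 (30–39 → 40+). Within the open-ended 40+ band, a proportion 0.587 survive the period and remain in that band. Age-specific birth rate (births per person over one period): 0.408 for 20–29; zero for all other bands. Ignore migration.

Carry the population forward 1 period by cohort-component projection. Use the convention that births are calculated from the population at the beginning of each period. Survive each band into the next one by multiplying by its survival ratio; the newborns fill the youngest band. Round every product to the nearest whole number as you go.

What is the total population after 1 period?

58242

[period 1]
Births: 17100 × 0.408 = 6977
10–19: 5900 × 0.982 = 5794
20–29: 7200 × 0.978 = 7042
30–39: 17100 × 0.978 = 16724
40+: 16000 × 0.942 + 11300 × 0.587 = 15072 + 6633 = 21705
Population now: 0–9=6977, 10–19=5794, 20–29=7042, 30–39=16724, 40+=21705
Total after period 1: 6977 + 5794 + 7042 + 16724 + 21705 = 58242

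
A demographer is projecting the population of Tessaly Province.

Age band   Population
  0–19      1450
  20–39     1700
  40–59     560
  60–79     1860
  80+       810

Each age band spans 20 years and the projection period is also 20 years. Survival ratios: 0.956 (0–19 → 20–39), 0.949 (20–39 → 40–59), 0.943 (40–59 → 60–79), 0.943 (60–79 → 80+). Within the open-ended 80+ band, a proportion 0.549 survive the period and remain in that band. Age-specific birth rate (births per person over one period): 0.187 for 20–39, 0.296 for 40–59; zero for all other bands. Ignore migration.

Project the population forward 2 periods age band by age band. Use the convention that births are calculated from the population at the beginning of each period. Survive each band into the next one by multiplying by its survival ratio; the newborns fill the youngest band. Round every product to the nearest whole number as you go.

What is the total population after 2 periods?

5740

Let band 1 be 0–19 through band 5 = 80+.
— Period 1 —
Births: 1700 × 0.187 = 318 ; 560 × 0.296 = 166 → 484
Band 2: 1450 × 0.956 = 1386
Band 3: 1700 × 0.949 = 1613
Band 4: 560 × 0.943 = 528
Band 5: 1860 × 0.943 + 810 × 0.549 = 1754 + 445 = 2199
→ [484, 1386, 1613, 528, 2199]
— Period 2 —
Births: 1386 × 0.187 = 259 ; 1613 × 0.296 = 477 → 736
Band 2: 484 × 0.956 = 463
Band 3: 1386 × 0.949 = 1315
Band 4: 1613 × 0.943 = 1521
Band 5: 528 × 0.943 + 2199 × 0.549 = 498 + 1207 = 1705
→ [736, 463, 1315, 1521, 1705]
Total after period 2: 736 + 463 + 1315 + 1521 + 1705 = 5740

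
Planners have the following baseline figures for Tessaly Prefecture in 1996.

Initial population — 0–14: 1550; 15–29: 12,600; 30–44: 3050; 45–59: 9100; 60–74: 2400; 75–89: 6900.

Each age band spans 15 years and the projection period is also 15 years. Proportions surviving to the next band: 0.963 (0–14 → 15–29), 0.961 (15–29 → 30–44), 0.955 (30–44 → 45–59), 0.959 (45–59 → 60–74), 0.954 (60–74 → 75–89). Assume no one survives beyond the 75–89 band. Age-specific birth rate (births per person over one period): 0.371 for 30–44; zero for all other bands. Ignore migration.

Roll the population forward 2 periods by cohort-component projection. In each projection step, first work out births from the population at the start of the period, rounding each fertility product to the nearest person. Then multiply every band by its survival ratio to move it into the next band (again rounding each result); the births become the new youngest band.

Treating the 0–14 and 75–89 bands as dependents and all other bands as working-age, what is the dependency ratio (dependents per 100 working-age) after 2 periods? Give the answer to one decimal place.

Numbering the bands 1..6 from youngest to oldest:
After projecting period 1:
Births: 3050 * 0.371 = 1132
Band 2: 1550 * 0.963 = 1493
Band 3: 12600 * 0.961 = 12109
Band 4: 3050 * 0.955 = 2913
Band 5: 9100 * 0.959 = 8727
Band 6: 2400 * 0.954 = 2290
→ [1132, 1493, 12109, 2913, 8727, 2290]
After projecting period 2:
Births: 12109 * 0.371 = 4492
Band 2: 1132 * 0.963 = 1090
Band 3: 1493 * 0.961 = 1435
Band 4: 12109 * 0.955 = 11564
Band 5: 2913 * 0.959 = 2794
Band 6: 8727 * 0.954 = 8326
→ [4492, 1090, 1435, 11564, 2794, 8326]
Dependents (band 0–14 + band 75–89) = 4492 + 8326 = 12818; working-age = 16883; ratio = 12818/16883 × 100 = 75.9

75.9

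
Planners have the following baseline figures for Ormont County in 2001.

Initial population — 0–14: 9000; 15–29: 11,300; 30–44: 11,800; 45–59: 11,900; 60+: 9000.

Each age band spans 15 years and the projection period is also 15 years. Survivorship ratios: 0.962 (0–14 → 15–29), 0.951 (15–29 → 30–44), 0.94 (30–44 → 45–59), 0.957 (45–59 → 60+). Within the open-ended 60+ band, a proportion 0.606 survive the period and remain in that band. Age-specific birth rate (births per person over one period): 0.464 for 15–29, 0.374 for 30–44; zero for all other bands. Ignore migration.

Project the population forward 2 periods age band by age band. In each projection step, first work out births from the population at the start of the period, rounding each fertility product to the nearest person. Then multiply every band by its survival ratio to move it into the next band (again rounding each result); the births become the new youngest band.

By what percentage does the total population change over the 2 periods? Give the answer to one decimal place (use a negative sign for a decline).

(Bands numbered youngest = 1 to oldest = 5.)
After projecting period 1:
Births: 11300 × 0.464 = 5243, 11800 × 0.374 = 4413 — total 9656
Band 2: 9000 × 0.962 = 8658
Band 3: 11300 × 0.951 = 10746
Band 4: 11800 × 0.94 = 11092
Band 5: 11900 × 0.957 + 9000 × 0.606 = 11388 + 5454 = 16842
Giving 9656 / 8658 / 10746 / 11092 / 16842.
After projecting period 2:
Births: 8658 × 0.464 = 4017, 10746 × 0.374 = 4019 — total 8036
Band 2: 9656 × 0.962 = 9289
Band 3: 8658 × 0.951 = 8234
Band 4: 10746 × 0.94 = 10101
Band 5: 11092 × 0.957 + 16842 × 0.606 = 10615 + 10206 = 20821
Giving 8036 / 9289 / 8234 / 10101 / 20821.
Total: 53000 → 56481; change = 3481; percentage change = 6.6%

6.6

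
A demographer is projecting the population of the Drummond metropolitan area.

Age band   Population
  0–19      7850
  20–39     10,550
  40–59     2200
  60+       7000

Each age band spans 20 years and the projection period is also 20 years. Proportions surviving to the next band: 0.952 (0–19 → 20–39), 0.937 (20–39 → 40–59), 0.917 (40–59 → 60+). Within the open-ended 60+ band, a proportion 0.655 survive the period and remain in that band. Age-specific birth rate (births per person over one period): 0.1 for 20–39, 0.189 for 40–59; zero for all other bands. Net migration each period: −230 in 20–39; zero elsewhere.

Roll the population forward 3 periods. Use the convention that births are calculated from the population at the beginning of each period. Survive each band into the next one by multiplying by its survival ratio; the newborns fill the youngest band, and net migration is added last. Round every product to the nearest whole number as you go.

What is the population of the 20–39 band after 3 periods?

Call the groups 1 to 4, youngest first.
[period 1]
Births: 10550 * 0.1 = 1055, 2200 * 0.189 = 416 ⇒ total 1471
Group 2: 7850 * 0.952 = 7473
Group 3: 10550 * 0.937 = 9885
Group 4: 2200 * 0.917 + 7000 * 0.655 = 2017 + 4585 = 6602
Net migration: Group 2 − 230 → 7243
Giving 1471 / 7243 / 9885 / 6602.
[period 2]
Births: 7243 * 0.1 = 724, 9885 * 0.189 = 1868 ⇒ total 2592
Group 2: 1471 * 0.952 = 1400
Group 3: 7243 * 0.937 = 6787
Group 4: 9885 * 0.917 + 6602 * 0.655 = 9065 + 4324 = 13389
Net migration: Group 2 − 230 → 1170
Giving 2592 / 1170 / 6787 / 13389.
[period 3]
Births: 1170 * 0.1 = 117, 6787 * 0.189 = 1283 ⇒ total 1400
Group 2: 2592 * 0.952 = 2468
Group 3: 1170 * 0.937 = 1096
Group 4: 6787 * 0.917 + 13389 * 0.655 = 6224 + 8770 = 14994
Net migration: Group 2 − 230 → 2238
Giving 1400 / 2238 / 1096 / 14994.

2238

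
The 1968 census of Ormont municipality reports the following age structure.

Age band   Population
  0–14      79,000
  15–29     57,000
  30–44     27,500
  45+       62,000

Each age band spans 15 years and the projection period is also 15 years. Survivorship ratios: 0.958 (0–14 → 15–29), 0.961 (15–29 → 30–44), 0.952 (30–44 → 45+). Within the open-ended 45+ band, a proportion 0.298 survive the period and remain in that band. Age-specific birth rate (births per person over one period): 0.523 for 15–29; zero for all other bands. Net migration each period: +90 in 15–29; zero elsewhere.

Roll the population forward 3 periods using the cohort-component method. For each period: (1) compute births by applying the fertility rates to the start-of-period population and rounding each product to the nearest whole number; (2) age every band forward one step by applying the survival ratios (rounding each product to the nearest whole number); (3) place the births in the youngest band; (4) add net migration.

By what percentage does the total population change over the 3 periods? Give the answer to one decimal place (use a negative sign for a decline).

(Bands numbered youngest = 1 to oldest = 4.)
— Period 1 —
Births: 57000 × 0.523 = 29811
Band 2: 79000 × 0.958 = 75682
Band 3: 57000 × 0.961 = 54777
Band 4: 27500 × 0.952 + 62000 × 0.298 = 26180 + 18476 = 44656
Net migration: Band 2 + 90 → 75772
→ [29811, 75772, 54777, 44656]
— Period 2 —
Births: 75772 × 0.523 = 39629
Band 2: 29811 × 0.958 = 28559
Band 3: 75772 × 0.961 = 72817
Band 4: 54777 × 0.952 + 44656 × 0.298 = 52148 + 13307 = 65455
Net migration: Band 2 + 90 → 28649
→ [39629, 28649, 72817, 65455]
— Period 3 —
Births: 28649 × 0.523 = 14983
Band 2: 39629 × 0.958 = 37965
Band 3: 28649 × 0.961 = 27532
Band 4: 72817 × 0.952 + 65455 × 0.298 = 69322 + 19506 = 88828
Net migration: Band 2 + 90 → 38055
→ [14983, 38055, 27532, 88828]
Total: 225500 → 169398; change = -56102; percentage change = -24.9%

-24.9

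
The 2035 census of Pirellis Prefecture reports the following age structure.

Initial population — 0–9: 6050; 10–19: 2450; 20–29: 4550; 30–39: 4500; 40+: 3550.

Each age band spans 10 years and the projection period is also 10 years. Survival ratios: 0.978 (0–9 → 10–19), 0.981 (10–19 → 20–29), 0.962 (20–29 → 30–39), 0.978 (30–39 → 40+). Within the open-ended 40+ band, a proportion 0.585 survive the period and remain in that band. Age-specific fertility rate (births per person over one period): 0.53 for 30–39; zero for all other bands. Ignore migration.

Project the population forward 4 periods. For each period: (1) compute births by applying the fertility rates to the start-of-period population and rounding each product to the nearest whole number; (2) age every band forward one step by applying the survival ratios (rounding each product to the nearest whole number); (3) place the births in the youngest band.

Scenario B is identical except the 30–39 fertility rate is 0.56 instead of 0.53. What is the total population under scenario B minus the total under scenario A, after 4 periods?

Let group 1 be 0–9 through group 5 = 40+.
Period 1:
Births: 4500 × 0.53 = 2385
Group 2: 6050 × 0.978 = 5917
Group 3: 2450 × 0.981 = 2403
Group 4: 4550 × 0.962 = 4377
Group 5: 4500 × 0.978 + 3550 × 0.585 = 4401 + 2077 = 6478
End of period: [2385, 5917, 2403, 4377, 6478]
Period 2:
Births: 4377 × 0.53 = 2320
Group 2: 2385 × 0.978 = 2333
Group 3: 5917 × 0.981 = 5805
Group 4: 2403 × 0.962 = 2312
Group 5: 4377 × 0.978 + 6478 × 0.585 = 4281 + 3790 = 8071
End of period: [2320, 2333, 5805, 2312, 8071]
Period 3:
Births: 2312 × 0.53 = 1225
Group 2: 2320 × 0.978 = 2269
Group 3: 2333 × 0.981 = 2289
Group 4: 5805 × 0.962 = 5584
Group 5: 2312 × 0.978 + 8071 × 0.585 = 2261 + 4722 = 6983
End of period: [1225, 2269, 2289, 5584, 6983]
Period 4:
Births: 5584 × 0.53 = 2960
Group 2: 1225 × 0.978 = 1198
Group 3: 2269 × 0.981 = 2226
Group 4: 2289 × 0.962 = 2202
Group 5: 5584 × 0.978 + 6983 × 0.585 = 5461 + 4085 = 9546
End of period: [2960, 1198, 2226, 2202, 9546]
Scenario A total after 4 periods: 18132
Scenario B projection —
Period 1:
Births: 4500 × 0.56 = 2520
Group 2: 6050 × 0.978 = 5917
Group 3: 2450 × 0.981 = 2403
Group 4: 4550 × 0.962 = 4377
Group 5: 4500 × 0.978 + 3550 × 0.585 = 4401 + 2077 = 6478
End of period: [2520, 5917, 2403, 4377, 6478]
Period 2:
Births: 4377 × 0.56 = 2451
Group 2: 2520 × 0.978 = 2465
Group 3: 5917 × 0.981 = 5805
Group 4: 2403 × 0.962 = 2312
Group 5: 4377 × 0.978 + 6478 × 0.585 = 4281 + 3790 = 8071
End of period: [2451, 2465, 5805, 2312, 8071]
Period 3:
Births: 2312 × 0.56 = 1295
Group 2: 2451 × 0.978 = 2397
Group 3: 2465 × 0.981 = 2418
Group 4: 5805 × 0.962 = 5584
Group 5: 2312 × 0.978 + 8071 × 0.585 = 2261 + 4722 = 6983
End of period: [1295, 2397, 2418, 5584, 6983]
Period 4:
Births: 5584 × 0.56 = 3127
Group 2: 1295 × 0.978 = 1267
Group 3: 2397 × 0.981 = 2351
Group 4: 2418 × 0.962 = 2326
Group 5: 5584 × 0.978 + 6983 × 0.585 = 5461 + 4085 = 9546
End of period: [3127, 1267, 2351, 2326, 9546]
Scenario B total after 4 periods: 18617
Difference B − A = 18617 − 18132 = 485

485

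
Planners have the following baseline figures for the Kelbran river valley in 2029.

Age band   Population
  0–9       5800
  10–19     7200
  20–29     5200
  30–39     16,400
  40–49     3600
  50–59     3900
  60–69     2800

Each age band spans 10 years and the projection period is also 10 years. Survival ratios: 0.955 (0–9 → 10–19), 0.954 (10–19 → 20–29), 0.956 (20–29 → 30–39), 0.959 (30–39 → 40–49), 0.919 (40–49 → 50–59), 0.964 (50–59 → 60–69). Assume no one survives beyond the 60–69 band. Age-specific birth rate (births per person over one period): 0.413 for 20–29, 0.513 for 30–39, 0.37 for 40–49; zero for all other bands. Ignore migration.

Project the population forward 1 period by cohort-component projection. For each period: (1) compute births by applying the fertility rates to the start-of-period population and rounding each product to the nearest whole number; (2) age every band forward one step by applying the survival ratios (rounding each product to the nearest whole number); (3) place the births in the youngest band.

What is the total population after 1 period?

52068

Numbering the bands 1..7 from youngest to oldest:
— Period 1 —
Births: 5200 × 0.413 = 2148, 16400 × 0.513 = 8413, 3600 × 0.37 = 1332 ⇒ total 11893
Band 2: 5800 × 0.955 = 5539
Band 3: 7200 × 0.954 = 6869
Band 4: 5200 × 0.956 = 4971
Band 5: 16400 × 0.959 = 15728
Band 6: 3600 × 0.919 = 3308
Band 7: 3900 × 0.964 = 3760
Population now: 0–9=11893, 10–19=5539, 20–29=6869, 30–39=4971, 40–49=15728, 50–59=3308, 60–69=3760
Total after period 1: 11893 + 5539 + 6869 + 4971 + 15728 + 3308 + 3760 = 52068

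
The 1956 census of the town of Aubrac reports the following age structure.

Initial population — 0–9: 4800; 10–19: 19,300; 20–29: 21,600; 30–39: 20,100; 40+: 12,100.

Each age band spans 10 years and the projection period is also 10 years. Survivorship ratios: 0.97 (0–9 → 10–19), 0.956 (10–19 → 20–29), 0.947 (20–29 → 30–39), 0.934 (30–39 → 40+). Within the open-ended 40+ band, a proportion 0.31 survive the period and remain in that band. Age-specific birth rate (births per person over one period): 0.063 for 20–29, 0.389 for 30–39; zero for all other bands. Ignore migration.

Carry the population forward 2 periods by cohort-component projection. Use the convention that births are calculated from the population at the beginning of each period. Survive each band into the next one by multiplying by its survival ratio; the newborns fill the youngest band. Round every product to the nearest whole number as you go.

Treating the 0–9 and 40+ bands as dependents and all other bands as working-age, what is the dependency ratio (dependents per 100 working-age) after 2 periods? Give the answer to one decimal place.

Period 1.
Births: 21600 * 0.063 = 1361  |  20100 * 0.389 = 7819 ⇒ total 9180
10–19: 4800 * 0.97 = 4656
20–29: 19300 * 0.956 = 18451
30–39: 21600 * 0.947 = 20455
40+: 20100 * 0.934 + 12100 * 0.31 = 18773 + 3751 = 22524
End of period: [9180, 4656, 18451, 20455, 22524]
Period 2.
Births: 18451 * 0.063 = 1162  |  20455 * 0.389 = 7957 ⇒ total 9119
10–19: 9180 * 0.97 = 8905
20–29: 4656 * 0.956 = 4451
30–39: 18451 * 0.947 = 17473
40+: 20455 * 0.934 + 22524 * 0.31 = 19105 + 6982 = 26087
End of period: [9119, 8905, 4451, 17473, 26087]
Dependents (band 0–9 + band 40+) = 9119 + 26087 = 35206; working-age = 30829; ratio = 35206/30829 × 100 = 114.2

114.2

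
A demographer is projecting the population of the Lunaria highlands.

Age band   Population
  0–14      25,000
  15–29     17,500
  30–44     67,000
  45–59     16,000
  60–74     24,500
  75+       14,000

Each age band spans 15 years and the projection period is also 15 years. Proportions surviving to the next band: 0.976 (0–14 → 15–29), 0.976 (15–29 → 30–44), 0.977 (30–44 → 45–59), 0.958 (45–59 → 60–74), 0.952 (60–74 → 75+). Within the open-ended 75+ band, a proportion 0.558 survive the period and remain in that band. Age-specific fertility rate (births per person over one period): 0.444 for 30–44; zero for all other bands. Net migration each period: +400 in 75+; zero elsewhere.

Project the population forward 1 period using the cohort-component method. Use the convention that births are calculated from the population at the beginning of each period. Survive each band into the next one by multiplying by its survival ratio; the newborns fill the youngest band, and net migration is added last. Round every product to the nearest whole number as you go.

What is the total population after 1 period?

183551

[period 1]
Births: 67000 × 0.444 = 29748
15–29: 25000 × 0.976 = 24400
30–44: 17500 × 0.976 = 17080
45–59: 67000 × 0.977 = 65459
60–74: 16000 × 0.958 = 15328
75+: 24500 × 0.952 + 14000 × 0.558 = 23324 + 7812 = 31136
Net migration: 75+ + 400 → 31536
Population now: 0–14=29748, 15–29=24400, 30–44=17080, 45–59=65459, 60–74=15328, 75+=31536
Total after period 1: 29748 + 24400 + 17080 + 65459 + 15328 + 31536 = 183551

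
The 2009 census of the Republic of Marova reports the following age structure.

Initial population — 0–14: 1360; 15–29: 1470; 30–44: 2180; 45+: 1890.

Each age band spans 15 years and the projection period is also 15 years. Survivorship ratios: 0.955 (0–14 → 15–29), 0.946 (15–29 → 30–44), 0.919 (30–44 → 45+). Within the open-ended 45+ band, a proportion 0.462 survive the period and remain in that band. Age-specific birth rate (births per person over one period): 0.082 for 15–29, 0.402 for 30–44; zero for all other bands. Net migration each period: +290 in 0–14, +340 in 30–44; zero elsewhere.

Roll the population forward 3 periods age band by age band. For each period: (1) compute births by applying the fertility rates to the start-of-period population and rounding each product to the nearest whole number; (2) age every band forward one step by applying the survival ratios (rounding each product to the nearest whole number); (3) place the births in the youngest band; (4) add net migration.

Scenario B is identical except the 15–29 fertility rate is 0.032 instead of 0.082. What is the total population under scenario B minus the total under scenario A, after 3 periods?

-194

Call the groups 1 to 4, youngest first.
After projecting period 1:
Births: 1470 × 0.082 = 121, 2180 × 0.402 = 876 — total 997
Group 2: 1360 × 0.955 = 1299
Group 3: 1470 × 0.946 = 1391
Group 4: 2180 × 0.919 + 1890 × 0.462 = 2003 + 873 = 2876
Net migration: Group 1 + 290 → 1287; Group 3 + 340 → 1731
End of period: [1287, 1299, 1731, 2876]
After projecting period 2:
Births: 1299 × 0.082 = 107, 1731 × 0.402 = 696 — total 803
Group 2: 1287 × 0.955 = 1229
Group 3: 1299 × 0.946 = 1229
Group 4: 1731 × 0.919 + 2876 × 0.462 = 1591 + 1329 = 2920
Net migration: Group 1 + 290 → 1093; Group 3 + 340 → 1569
End of period: [1093, 1229, 1569, 2920]
After projecting period 3:
Births: 1229 × 0.082 = 101, 1569 × 0.402 = 631 — total 732
Group 2: 1093 × 0.955 = 1044
Group 3: 1229 × 0.946 = 1163
Group 4: 1569 × 0.919 + 2920 × 0.462 = 1442 + 1349 = 2791
Net migration: Group 1 + 290 → 1022; Group 3 + 340 → 1503
End of period: [1022, 1044, 1503, 2791]
Scenario A total after 3 periods: 6360
Scenario B projection —
After projecting period 1:
Births: 1470 × 0.032 = 47, 2180 × 0.402 = 876 — total 923
Group 2: 1360 × 0.955 = 1299
Group 3: 1470 × 0.946 = 1391
Group 4: 2180 × 0.919 + 1890 × 0.462 = 2003 + 873 = 2876
Net migration: Group 1 + 290 → 1213; Group 3 + 340 → 1731
End of period: [1213, 1299, 1731, 2876]
After projecting period 2:
Births: 1299 × 0.032 = 42, 1731 × 0.402 = 696 — total 738
Group 2: 1213 × 0.955 = 1158
Group 3: 1299 × 0.946 = 1229
Group 4: 1731 × 0.919 + 2876 × 0.462 = 1591 + 1329 = 2920
Net migration: Group 1 + 290 → 1028; Group 3 + 340 → 1569
End of period: [1028, 1158, 1569, 2920]
After projecting period 3:
Births: 1158 × 0.032 = 37, 1569 × 0.402 = 631 — total 668
Group 2: 1028 × 0.955 = 982
Group 3: 1158 × 0.946 = 1095
Group 4: 1569 × 0.919 + 2920 × 0.462 = 1442 + 1349 = 2791
Net migration: Group 1 + 290 → 958; Group 3 + 340 → 1435
End of period: [958, 982, 1435, 2791]
Scenario B total after 3 periods: 6166
Difference B − A = 6166 − 6360 = -194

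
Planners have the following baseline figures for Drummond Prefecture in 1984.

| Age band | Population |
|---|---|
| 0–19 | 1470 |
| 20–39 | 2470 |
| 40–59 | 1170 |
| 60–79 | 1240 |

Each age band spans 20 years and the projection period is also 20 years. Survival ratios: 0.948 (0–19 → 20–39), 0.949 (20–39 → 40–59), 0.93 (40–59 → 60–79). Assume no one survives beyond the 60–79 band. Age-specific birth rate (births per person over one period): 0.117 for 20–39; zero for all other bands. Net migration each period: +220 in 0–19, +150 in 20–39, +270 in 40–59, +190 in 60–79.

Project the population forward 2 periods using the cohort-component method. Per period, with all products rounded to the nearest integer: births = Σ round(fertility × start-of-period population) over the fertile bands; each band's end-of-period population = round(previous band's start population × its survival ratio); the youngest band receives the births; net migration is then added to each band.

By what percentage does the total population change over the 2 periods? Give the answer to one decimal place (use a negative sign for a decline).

[period 1]
Births: 2470 × 0.117 = 289
20–39: 1470 × 0.948 = 1394
40–59: 2470 × 0.949 = 2344
60–79: 1170 × 0.93 = 1088
Net migration: 0–19 + 220 → 509; 20–39 + 150 → 1544; 40–59 + 270 → 2614; 60–79 + 190 → 1278
End of period: [509, 1544, 2614, 1278]
[period 2]
Births: 1544 × 0.117 = 181
20–39: 509 × 0.948 = 483
40–59: 1544 × 0.949 = 1465
60–79: 2614 × 0.93 = 2431
Net migration: 0–19 + 220 → 401; 20–39 + 150 → 633; 40–59 + 270 → 1735; 60–79 + 190 → 2621
End of period: [401, 633, 1735, 2621]
Total: 6350 → 5390; change = -960; percentage change = -15.1%

-15.1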